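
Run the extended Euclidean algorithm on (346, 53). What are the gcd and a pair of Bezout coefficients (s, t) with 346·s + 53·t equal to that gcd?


Euclidean algorithm on (346, 53) — divide until remainder is 0:
  346 = 6 · 53 + 28
  53 = 1 · 28 + 25
  28 = 1 · 25 + 3
  25 = 8 · 3 + 1
  3 = 3 · 1 + 0
gcd(346, 53) = 1.
Track Bezout coefficients alongside the remainders: start with r₀ = 346 = a·1 + b·0 (s = 1, t = 0) and r₁ = 53 = a·0 + b·1 (s = 0, t = 1); each new remainder r_{k+1} = r_{k-1} − q_k·r_k inherits s_{k+1} = s_{k-1} − q_k·s_k, t_{k+1} = t_{k-1} − q_k·t_k, so r_k = a·s_k + b·t_k at every step:
  q = 6: r = 28, s = 1 − 6·0 = 1, t = 0 − 6·1 = -6  (check: 346·1 + 53·(-6) = 28)
  q = 1: r = 25, s = 0 − 1·1 = -1, t = 1 − 1·(-6) = 7  (check: 346·(-1) + 53·7 = 25)
  q = 1: r = 3, s = 1 − 1·(-1) = 2, t = -6 − 1·7 = -13  (check: 346·2 + 53·(-13) = 3)
  q = 8: r = 1, s = -1 − 8·2 = -17, t = 7 − 8·(-13) = 111  (check: 346·(-17) + 53·111 = 1)
The row with r = 1 (the gcd) gives the Bezout coefficients s = -17, t = 111.
Result: 346 · (-17) + 53 · (111) = 1.

gcd(346, 53) = 1; s = -17, t = 111 (check: 346·(-17) + 53·111 = 1).


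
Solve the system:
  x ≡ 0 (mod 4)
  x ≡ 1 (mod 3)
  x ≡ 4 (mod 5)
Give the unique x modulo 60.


Moduli 4, 3, 5 are pairwise coprime; by CRT there is a unique solution modulo M = 4 · 3 · 5 = 60.
Solve pairwise, accumulating the modulus:
  Start with x ≡ 0 (mod 4).
  Combine with x ≡ 1 (mod 3): since gcd(4, 3) = 1, we get a unique residue mod 12.
    Write x = 0 + 4·t and substitute into x ≡ 1 (mod 3): 4·t ≡ 1 − 0 = 1 (mod 3).
    Reduce coefficients mod 3: 1·t ≡ 1 (mod 3).
    So t ≡ 1 (mod 3).
    Then x = 0 + 4·1 = 4, valid modulo lcm(4, 3) = 12: x ≡ 4 (mod 12).
  Combine with x ≡ 4 (mod 5): since gcd(12, 5) = 1, we get a unique residue mod 60.
    Write x = 4 + 12·t and substitute into x ≡ 4 (mod 5): 12·t ≡ 4 − 4 = 0 (mod 5).
    Reduce coefficients mod 5: 2·t ≡ 0 (mod 5).
    The inverse of 2 mod 5 is 3 (since 2·3 = 6 = 1·5 + 1), so t ≡ 3·0 = 0 ≡ 0 (mod 5).
    Then x = 4 + 12·0 = 4, valid modulo lcm(12, 5) = 60: x ≡ 4 (mod 60).
Verify: 4 mod 4 = 0 ✓, 4 mod 3 = 1 ✓, 4 mod 5 = 4 ✓.

x ≡ 4 (mod 60).


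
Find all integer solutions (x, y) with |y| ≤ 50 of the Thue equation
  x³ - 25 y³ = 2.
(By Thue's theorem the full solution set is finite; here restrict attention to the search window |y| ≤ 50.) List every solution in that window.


The equation is x³ - 25y³ = 2. For fixed y, x³ = 25·y³ + 2, so a solution requires the RHS to be a perfect cube.
Strategy: iterate y from -50 to 50, compute RHS = 25·y³ + 2, and check whether it is a (positive or negative) perfect cube.
Check small values of y:
  y = 0: RHS = 2 is not a perfect cube.
  y = 1: RHS = 27 = (3)³ ⇒ x = 3 works.
  y = -1: RHS = -23 is not a perfect cube.
  y = 2: RHS = 202 is not a perfect cube.
  y = -2: RHS = -198 is not a perfect cube.
  y = 3: RHS = 677 is not a perfect cube.
  y = -3: RHS = -673 is not a perfect cube.
Continuing the search up to |y| = 50 finds no further solutions beyond those listed.
Collected solutions: (3, 1).

Solutions (with |y| ≤ 50): (3, 1).


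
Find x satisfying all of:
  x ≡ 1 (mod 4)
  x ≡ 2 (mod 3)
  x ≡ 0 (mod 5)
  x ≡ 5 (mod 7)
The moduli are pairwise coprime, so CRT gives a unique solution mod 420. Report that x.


Product of moduli M = 4 · 3 · 5 · 7 = 420.
Merge one congruence at a time:
  Start: x ≡ 1 (mod 4).
  Combine with x ≡ 2 (mod 3); new modulus lcm = 12.
    Write x = 1 + 4·t and substitute into x ≡ 2 (mod 3): 4·t ≡ 2 − 1 = 1 (mod 3).
    Reduce coefficients mod 3: 1·t ≡ 1 (mod 3).
    So t ≡ 1 (mod 3).
    Then x = 1 + 4·1 = 5, valid modulo lcm(4, 3) = 12: x ≡ 5 (mod 12).
  Combine with x ≡ 0 (mod 5); new modulus lcm = 60.
    Write x = 5 + 12·t and substitute into x ≡ 0 (mod 5): 12·t ≡ 0 − 5 = -5 (mod 5).
    Reduce coefficients mod 5: 2·t ≡ 0 (mod 5).
    The inverse of 2 mod 5 is 3 (since 2·3 = 6 = 1·5 + 1), so t ≡ 3·0 = 0 ≡ 0 (mod 5).
    Then x = 5 + 12·0 = 5, valid modulo lcm(12, 5) = 60: x ≡ 5 (mod 60).
  Combine with x ≡ 5 (mod 7); new modulus lcm = 420.
    Write x = 5 + 60·t and substitute into x ≡ 5 (mod 7): 60·t ≡ 5 − 5 = 0 (mod 7).
    Reduce coefficients mod 7: 4·t ≡ 0 (mod 7).
    The inverse of 4 mod 7 is 2 (since 4·2 = 8 = 1·7 + 1), so t ≡ 2·0 = 0 ≡ 0 (mod 7).
    Then x = 5 + 60·0 = 5, valid modulo lcm(60, 7) = 420: x ≡ 5 (mod 420).
Verify against each original: 5 mod 4 = 1, 5 mod 3 = 2, 5 mod 5 = 0, 5 mod 7 = 5.

x ≡ 5 (mod 420).


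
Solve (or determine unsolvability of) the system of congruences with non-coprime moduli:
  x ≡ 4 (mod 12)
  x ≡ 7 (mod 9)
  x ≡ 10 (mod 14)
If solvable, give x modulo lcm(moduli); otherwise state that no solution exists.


Moduli 12, 9, 14 are not pairwise coprime, so CRT works modulo lcm(m_i) when all pairwise compatibility conditions hold.
Pairwise compatibility: gcd(m_i, m_j) must divide a_i - a_j for every pair.
Merge one congruence at a time:
  Start: x ≡ 4 (mod 12).
  Combine with x ≡ 7 (mod 9): gcd(12, 9) = 3; 7 - 4 = 3, which IS divisible by 3, so compatible.
    Write x = 4 + 12·t and substitute into x ≡ 7 (mod 9): 12·t ≡ 7 − 4 = 3 (mod 9).
    Divide the congruence (and modulus) by g = 3: 4·t ≡ 1 (mod 3).
    Reduce coefficients mod 3: 1·t ≡ 1 (mod 3).
    So t ≡ 1 (mod 3).
    Then x = 4 + 12·1 = 16, valid modulo lcm(12, 9) = 36: x ≡ 16 (mod 36).
  Combine with x ≡ 10 (mod 14): gcd(36, 14) = 2; 10 - 16 = -6, which IS divisible by 2, so compatible.
    Write x = 16 + 36·t and substitute into x ≡ 10 (mod 14): 36·t ≡ 10 − 16 = -6 (mod 14).
    Divide the congruence (and modulus) by g = 2: 18·t ≡ -3 (mod 7).
    Reduce coefficients mod 7: 4·t ≡ 4 (mod 7).
    The inverse of 4 mod 7 is 2 (since 4·2 = 8 = 1·7 + 1), so t ≡ 2·4 = 8 ≡ 1 (mod 7).
    Then x = 16 + 36·1 = 52, valid modulo lcm(36, 14) = 252: x ≡ 52 (mod 252).
Verify: 52 mod 12 = 4, 52 mod 9 = 7, 52 mod 14 = 10.

x ≡ 52 (mod 252).


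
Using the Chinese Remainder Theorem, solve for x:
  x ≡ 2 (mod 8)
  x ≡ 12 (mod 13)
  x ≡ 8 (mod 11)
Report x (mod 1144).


Moduli 8, 13, 11 are pairwise coprime; by CRT there is a unique solution modulo M = 8 · 13 · 11 = 1144.
Solve pairwise, accumulating the modulus:
  Start with x ≡ 2 (mod 8).
  Combine with x ≡ 12 (mod 13): since gcd(8, 13) = 1, we get a unique residue mod 104.
    Write x = 2 + 8·t and substitute into x ≡ 12 (mod 13): 8·t ≡ 12 − 2 = 10 (mod 13).
    The inverse of 8 mod 13 is 5 (since 8·5 = 40 = 3·13 + 1), so t ≡ 5·10 = 50 ≡ 11 (mod 13).
    Then x = 2 + 8·11 = 90, valid modulo lcm(8, 13) = 104: x ≡ 90 (mod 104).
  Combine with x ≡ 8 (mod 11): since gcd(104, 11) = 1, we get a unique residue mod 1144.
    Write x = 90 + 104·t and substitute into x ≡ 8 (mod 11): 104·t ≡ 8 − 90 = -82 (mod 11).
    Reduce coefficients mod 11: 5·t ≡ 6 (mod 11).
    The inverse of 5 mod 11 is 9 (since 5·9 = 45 = 4·11 + 1), so t ≡ 9·6 = 54 ≡ 10 (mod 11).
    Then x = 90 + 104·10 = 1130, valid modulo lcm(104, 11) = 1144: x ≡ 1130 (mod 1144).
Verify: 1130 mod 8 = 2 ✓, 1130 mod 13 = 12 ✓, 1130 mod 11 = 8 ✓.

x ≡ 1130 (mod 1144).


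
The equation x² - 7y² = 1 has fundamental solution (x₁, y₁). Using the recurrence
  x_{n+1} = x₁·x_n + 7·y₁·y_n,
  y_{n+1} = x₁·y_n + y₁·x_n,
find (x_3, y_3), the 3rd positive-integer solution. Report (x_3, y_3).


Step 1: Find the fundamental solution (x₁, y₁) of x² - 7y² = 1.
  Expand √7 as a continued fraction. a₀ = ⌊√7⌋ = 2; iterate m_{k+1} = d_k·a_k − m_k, d_{k+1} = (7 − m_{k+1}²)/d_k, a_{k+1} = ⌊(a₀ + m_{k+1})/d_{k+1}⌋ (starting m₀ = 0, d₀ = 1), with convergents p_k = a_k·p_{k-1} + p_{k-2}, q_k = a_k·q_{k-1} + q_{k-2} (p₋₁ = 1, q₋₁ = 0):
  k = 0: a₀ = 2; p₀/q₀ = 2/1; p₀² − 7·q₀² = 4 − 7 = -3.
  k = 1: m = 2, d = 3, a = ⌊(2 + 2)/3⌋ = 1; p/q = (1·2 + 1)/(1·1 + 0) = 3/1; p² − 7·q² = 9 − 7 = 2.
  k = 2: m = 1, d = 2, a = ⌊(2 + 1)/2⌋ = 1; p/q = (1·3 + 2)/(1·1 + 1) = 5/2; p² − 7·q² = 25 − 28 = -3.
  k = 3: m = 1, d = 3, a = ⌊(2 + 1)/3⌋ = 1; p/q = (1·5 + 3)/(1·2 + 1) = 8/3; p² − 7·q² = 64 − 63 = 1.
  The first convergent with p² − 7·q² = 1 gives the fundamental solution (x₁, y₁) = (8, 3).
Step 2: Apply the recurrence (x_{n+1}, y_{n+1}) = (x₁x_n + 7y₁y_n, x₁y_n + y₁x_n) repeatedly.
  From (x_1, y_1) = (8, 3): x_2 = 8·8 + 7·3·3 = 127; y_2 = 8·3 + 3·8 = 48.
  From (x_2, y_2) = (127, 48): x_3 = 8·127 + 7·3·48 = 2024; y_3 = 8·48 + 3·127 = 765.
Step 3: Verify x_3² - 7·y_3² = 4096576 - 4096575 = 1 (should be 1). ✓

(x_1, y_1) = (8, 3); (x_3, y_3) = (2024, 765).


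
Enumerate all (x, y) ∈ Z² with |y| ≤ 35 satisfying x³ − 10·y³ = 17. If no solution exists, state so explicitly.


The equation is x³ - 10y³ = 17. For fixed y, x³ = 10·y³ + 17, so a solution requires the RHS to be a perfect cube.
Strategy: iterate y from -35 to 35, compute RHS = 10·y³ + 17, and check whether it is a (positive or negative) perfect cube.
Check small values of y:
  y = 0: RHS = 17 is not a perfect cube.
  y = 1: RHS = 27 = (3)³ ⇒ x = 3 works.
  y = -1: RHS = 7 is not a perfect cube.
  y = 2: RHS = 97 is not a perfect cube.
  y = -2: RHS = -63 is not a perfect cube.
  y = 3: RHS = 287 is not a perfect cube.
  y = -3: RHS = -253 is not a perfect cube.
Continuing the search up to |y| = 35 finds no further solutions beyond those listed.
Collected solutions: (3, 1).

Solutions (with |y| ≤ 35): (3, 1).


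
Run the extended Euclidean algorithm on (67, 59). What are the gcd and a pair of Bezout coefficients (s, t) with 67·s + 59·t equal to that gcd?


Euclidean algorithm on (67, 59) — divide until remainder is 0:
  67 = 1 · 59 + 8
  59 = 7 · 8 + 3
  8 = 2 · 3 + 2
  3 = 1 · 2 + 1
  2 = 2 · 1 + 0
gcd(67, 59) = 1.
Track Bezout coefficients alongside the remainders: start with r₀ = 67 = a·1 + b·0 (s = 1, t = 0) and r₁ = 59 = a·0 + b·1 (s = 0, t = 1); each new remainder r_{k+1} = r_{k-1} − q_k·r_k inherits s_{k+1} = s_{k-1} − q_k·s_k, t_{k+1} = t_{k-1} − q_k·t_k, so r_k = a·s_k + b·t_k at every step:
  q = 1: r = 8, s = 1 − 1·0 = 1, t = 0 − 1·1 = -1  (check: 67·1 + 59·(-1) = 8)
  q = 7: r = 3, s = 0 − 7·1 = -7, t = 1 − 7·(-1) = 8  (check: 67·(-7) + 59·8 = 3)
  q = 2: r = 2, s = 1 − 2·(-7) = 15, t = -1 − 2·8 = -17  (check: 67·15 + 59·(-17) = 2)
  q = 1: r = 1, s = -7 − 1·15 = -22, t = 8 − 1·(-17) = 25  (check: 67·(-22) + 59·25 = 1)
The row with r = 1 (the gcd) gives the Bezout coefficients s = -22, t = 25.
Result: 67 · (-22) + 59 · (25) = 1.

gcd(67, 59) = 1; s = -22, t = 25 (check: 67·(-22) + 59·25 = 1).


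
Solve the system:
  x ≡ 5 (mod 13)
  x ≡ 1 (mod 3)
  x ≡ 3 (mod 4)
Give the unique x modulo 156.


Moduli 13, 3, 4 are pairwise coprime; by CRT there is a unique solution modulo M = 13 · 3 · 4 = 156.
Solve pairwise, accumulating the modulus:
  Start with x ≡ 5 (mod 13).
  Combine with x ≡ 1 (mod 3): since gcd(13, 3) = 1, we get a unique residue mod 39.
    Write x = 5 + 13·t and substitute into x ≡ 1 (mod 3): 13·t ≡ 1 − 5 = -4 (mod 3).
    Reduce coefficients mod 3: 1·t ≡ 2 (mod 3).
    So t ≡ 2 (mod 3).
    Then x = 5 + 13·2 = 31, valid modulo lcm(13, 3) = 39: x ≡ 31 (mod 39).
  Combine with x ≡ 3 (mod 4): since gcd(39, 4) = 1, we get a unique residue mod 156.
    Write x = 31 + 39·t and substitute into x ≡ 3 (mod 4): 39·t ≡ 3 − 31 = -28 (mod 4).
    Reduce coefficients mod 4: 3·t ≡ 0 (mod 4).
    The inverse of 3 mod 4 is 3 (since 3·3 = 9 = 2·4 + 1), so t ≡ 3·0 = 0 ≡ 0 (mod 4).
    Then x = 31 + 39·0 = 31, valid modulo lcm(39, 4) = 156: x ≡ 31 (mod 156).
Verify: 31 mod 13 = 5 ✓, 31 mod 3 = 1 ✓, 31 mod 4 = 3 ✓.

x ≡ 31 (mod 156).


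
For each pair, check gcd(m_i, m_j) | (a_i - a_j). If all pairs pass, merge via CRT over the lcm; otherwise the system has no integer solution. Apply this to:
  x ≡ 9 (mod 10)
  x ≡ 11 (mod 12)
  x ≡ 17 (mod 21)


Moduli 10, 12, 21 are not pairwise coprime, so CRT works modulo lcm(m_i) when all pairwise compatibility conditions hold.
Pairwise compatibility: gcd(m_i, m_j) must divide a_i - a_j for every pair.
Merge one congruence at a time:
  Start: x ≡ 9 (mod 10).
  Combine with x ≡ 11 (mod 12): gcd(10, 12) = 2; 11 - 9 = 2, which IS divisible by 2, so compatible.
    Write x = 9 + 10·t and substitute into x ≡ 11 (mod 12): 10·t ≡ 11 − 9 = 2 (mod 12).
    Divide the congruence (and modulus) by g = 2: 5·t ≡ 1 (mod 6).
    The inverse of 5 mod 6 is 5 (since 5·5 = 25 = 4·6 + 1), so t ≡ 5·1 = 5 ≡ 5 (mod 6).
    Then x = 9 + 10·5 = 59, valid modulo lcm(10, 12) = 60: x ≡ 59 (mod 60).
  Combine with x ≡ 17 (mod 21): gcd(60, 21) = 3; 17 - 59 = -42, which IS divisible by 3, so compatible.
    Write x = 59 + 60·t and substitute into x ≡ 17 (mod 21): 60·t ≡ 17 − 59 = -42 (mod 21).
    Divide the congruence (and modulus) by g = 3: 20·t ≡ -14 (mod 7).
    Reduce coefficients mod 7: 6·t ≡ 0 (mod 7).
    The inverse of 6 mod 7 is 6 (since 6·6 = 36 = 5·7 + 1), so t ≡ 6·0 = 0 ≡ 0 (mod 7).
    Then x = 59 + 60·0 = 59, valid modulo lcm(60, 21) = 420: x ≡ 59 (mod 420).
Verify: 59 mod 10 = 9, 59 mod 12 = 11, 59 mod 21 = 17.

x ≡ 59 (mod 420).


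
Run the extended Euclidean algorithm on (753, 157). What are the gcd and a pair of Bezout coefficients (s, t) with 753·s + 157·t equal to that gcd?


Euclidean algorithm on (753, 157) — divide until remainder is 0:
  753 = 4 · 157 + 125
  157 = 1 · 125 + 32
  125 = 3 · 32 + 29
  32 = 1 · 29 + 3
  29 = 9 · 3 + 2
  3 = 1 · 2 + 1
  2 = 2 · 1 + 0
gcd(753, 157) = 1.
Track Bezout coefficients alongside the remainders: start with r₀ = 753 = a·1 + b·0 (s = 1, t = 0) and r₁ = 157 = a·0 + b·1 (s = 0, t = 1); each new remainder r_{k+1} = r_{k-1} − q_k·r_k inherits s_{k+1} = s_{k-1} − q_k·s_k, t_{k+1} = t_{k-1} − q_k·t_k, so r_k = a·s_k + b·t_k at every step:
  q = 4: r = 125, s = 1 − 4·0 = 1, t = 0 − 4·1 = -4  (check: 753·1 + 157·(-4) = 125)
  q = 1: r = 32, s = 0 − 1·1 = -1, t = 1 − 1·(-4) = 5  (check: 753·(-1) + 157·5 = 32)
  q = 3: r = 29, s = 1 − 3·(-1) = 4, t = -4 − 3·5 = -19  (check: 753·4 + 157·(-19) = 29)
  q = 1: r = 3, s = -1 − 1·4 = -5, t = 5 − 1·(-19) = 24  (check: 753·(-5) + 157·24 = 3)
  q = 9: r = 2, s = 4 − 9·(-5) = 49, t = -19 − 9·24 = -235  (check: 753·49 + 157·(-235) = 2)
  q = 1: r = 1, s = -5 − 1·49 = -54, t = 24 − 1·(-235) = 259  (check: 753·(-54) + 157·259 = 1)
The row with r = 1 (the gcd) gives the Bezout coefficients s = -54, t = 259.
Result: 753 · (-54) + 157 · (259) = 1.

gcd(753, 157) = 1; s = -54, t = 259 (check: 753·(-54) + 157·259 = 1).


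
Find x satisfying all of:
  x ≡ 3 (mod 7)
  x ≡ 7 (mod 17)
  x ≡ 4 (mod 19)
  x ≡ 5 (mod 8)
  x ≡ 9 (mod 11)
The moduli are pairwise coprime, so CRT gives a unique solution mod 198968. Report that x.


Product of moduli M = 7 · 17 · 19 · 8 · 11 = 198968.
Merge one congruence at a time:
  Start: x ≡ 3 (mod 7).
  Combine with x ≡ 7 (mod 17); new modulus lcm = 119.
    Write x = 3 + 7·t and substitute into x ≡ 7 (mod 17): 7·t ≡ 7 − 3 = 4 (mod 17).
    The inverse of 7 mod 17 is 5 (since 7·5 = 35 = 2·17 + 1), so t ≡ 5·4 = 20 ≡ 3 (mod 17).
    Then x = 3 + 7·3 = 24, valid modulo lcm(7, 17) = 119: x ≡ 24 (mod 119).
  Combine with x ≡ 4 (mod 19); new modulus lcm = 2261.
    Write x = 24 + 119·t and substitute into x ≡ 4 (mod 19): 119·t ≡ 4 − 24 = -20 (mod 19).
    Reduce coefficients mod 19: 5·t ≡ 18 (mod 19).
    The inverse of 5 mod 19 is 4 (since 5·4 = 20 = 1·19 + 1), so t ≡ 4·18 = 72 ≡ 15 (mod 19).
    Then x = 24 + 119·15 = 1809, valid modulo lcm(119, 19) = 2261: x ≡ 1809 (mod 2261).
  Combine with x ≡ 5 (mod 8); new modulus lcm = 18088.
    Write x = 1809 + 2261·t and substitute into x ≡ 5 (mod 8): 2261·t ≡ 5 − 1809 = -1804 (mod 8).
    Reduce coefficients mod 8: 5·t ≡ 4 (mod 8).
    The inverse of 5 mod 8 is 5 (since 5·5 = 25 = 3·8 + 1), so t ≡ 5·4 = 20 ≡ 4 (mod 8).
    Then x = 1809 + 2261·4 = 10853, valid modulo lcm(2261, 8) = 18088: x ≡ 10853 (mod 18088).
  Combine with x ≡ 9 (mod 11); new modulus lcm = 198968.
    Write x = 10853 + 18088·t and substitute into x ≡ 9 (mod 11): 18088·t ≡ 9 − 10853 = -10844 (mod 11).
    Reduce coefficients mod 11: 4·t ≡ 2 (mod 11).
    The inverse of 4 mod 11 is 3 (since 4·3 = 12 = 1·11 + 1), so t ≡ 3·2 = 6 ≡ 6 (mod 11).
    Then x = 10853 + 18088·6 = 119381, valid modulo lcm(18088, 11) = 198968: x ≡ 119381 (mod 198968).
Verify against each original: 119381 mod 7 = 3, 119381 mod 17 = 7, 119381 mod 19 = 4, 119381 mod 8 = 5, 119381 mod 11 = 9.

x ≡ 119381 (mod 198968).


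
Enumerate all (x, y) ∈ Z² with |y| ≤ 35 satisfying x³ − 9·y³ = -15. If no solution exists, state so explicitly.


The equation is x³ - 9y³ = -15. For fixed y, x³ = 9·y³ − 15, so a solution requires the RHS to be a perfect cube.
Strategy: iterate y from -35 to 35, compute RHS = 9·y³ − 15, and check whether it is a (positive or negative) perfect cube.
Check small values of y:
  y = 0: RHS = -15 is not a perfect cube.
  y = 1: RHS = -6 is not a perfect cube.
  y = -1: RHS = -24 is not a perfect cube.
  y = 2: RHS = 57 is not a perfect cube.
  y = -2: RHS = -87 is not a perfect cube.
  y = 3: RHS = 228 is not a perfect cube.
  y = -3: RHS = -258 is not a perfect cube.
Continuing the search up to |y| = 35 finds no solutions either.
No (x, y) in the scanned range satisfies the equation.

No integer solutions with |y| ≤ 35.


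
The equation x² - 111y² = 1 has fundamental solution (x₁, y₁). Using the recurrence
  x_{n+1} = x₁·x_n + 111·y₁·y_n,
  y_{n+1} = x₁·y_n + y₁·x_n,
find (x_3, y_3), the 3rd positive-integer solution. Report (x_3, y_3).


Step 1: Find the fundamental solution (x₁, y₁) of x² - 111y² = 1.
  Expand √111 as a continued fraction. a₀ = ⌊√111⌋ = 10; iterate m_{k+1} = d_k·a_k − m_k, d_{k+1} = (111 − m_{k+1}²)/d_k, a_{k+1} = ⌊(a₀ + m_{k+1})/d_{k+1}⌋ (starting m₀ = 0, d₀ = 1), with convergents p_k = a_k·p_{k-1} + p_{k-2}, q_k = a_k·q_{k-1} + q_{k-2} (p₋₁ = 1, q₋₁ = 0):
  k = 0: a₀ = 10; p₀/q₀ = 10/1; p₀² − 111·q₀² = 100 − 111 = -11.
  k = 1: m = 10, d = 11, a = ⌊(10 + 10)/11⌋ = 1; p/q = (1·10 + 1)/(1·1 + 0) = 11/1; p² − 111·q² = 121 − 111 = 10.
  k = 2: m = 1, d = 10, a = ⌊(10 + 1)/10⌋ = 1; p/q = (1·11 + 10)/(1·1 + 1) = 21/2; p² − 111·q² = 441 − 444 = -3.
  k = 3: m = 9, d = 3, a = ⌊(10 + 9)/3⌋ = 6; p/q = (6·21 + 11)/(6·2 + 1) = 137/13; p² − 111·q² = 18769 − 18759 = 10.
  k = 4: m = 9, d = 10, a = ⌊(10 + 9)/10⌋ = 1; p/q = (1·137 + 21)/(1·13 + 2) = 158/15; p² − 111·q² = 24964 − 24975 = -11.
  k = 5: m = 1, d = 11, a = ⌊(10 + 1)/11⌋ = 1; p/q = (1·158 + 137)/(1·15 + 13) = 295/28; p² − 111·q² = 87025 − 87024 = 1.
  The first convergent with p² − 111·q² = 1 gives the fundamental solution (x₁, y₁) = (295, 28).
Step 2: Apply the recurrence (x_{n+1}, y_{n+1}) = (x₁x_n + 111y₁y_n, x₁y_n + y₁x_n) repeatedly.
  From (x_1, y_1) = (295, 28): x_2 = 295·295 + 111·28·28 = 174049; y_2 = 295·28 + 28·295 = 16520.
  From (x_2, y_2) = (174049, 16520): x_3 = 295·174049 + 111·28·16520 = 102688615; y_3 = 295·16520 + 28·174049 = 9746772.
Step 3: Verify x_3² - 111·y_3² = 10544951650618225 - 10544951650618224 = 1 (should be 1). ✓

(x_1, y_1) = (295, 28); (x_3, y_3) = (102688615, 9746772).


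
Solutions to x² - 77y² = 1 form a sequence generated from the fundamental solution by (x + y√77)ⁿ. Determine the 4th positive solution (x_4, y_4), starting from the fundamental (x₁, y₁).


Step 1: Find the fundamental solution (x₁, y₁) of x² - 77y² = 1.
  Expand √77 as a continued fraction. a₀ = ⌊√77⌋ = 8; iterate m_{k+1} = d_k·a_k − m_k, d_{k+1} = (77 − m_{k+1}²)/d_k, a_{k+1} = ⌊(a₀ + m_{k+1})/d_{k+1}⌋ (starting m₀ = 0, d₀ = 1), with convergents p_k = a_k·p_{k-1} + p_{k-2}, q_k = a_k·q_{k-1} + q_{k-2} (p₋₁ = 1, q₋₁ = 0):
  k = 0: a₀ = 8; p₀/q₀ = 8/1; p₀² − 77·q₀² = 64 − 77 = -13.
  k = 1: m = 8, d = 13, a = ⌊(8 + 8)/13⌋ = 1; p/q = (1·8 + 1)/(1·1 + 0) = 9/1; p² − 77·q² = 81 − 77 = 4.
  k = 2: m = 5, d = 4, a = ⌊(8 + 5)/4⌋ = 3; p/q = (3·9 + 8)/(3·1 + 1) = 35/4; p² − 77·q² = 1225 − 1232 = -7.
  k = 3: m = 7, d = 7, a = ⌊(8 + 7)/7⌋ = 2; p/q = (2·35 + 9)/(2·4 + 1) = 79/9; p² − 77·q² = 6241 − 6237 = 4.
  k = 4: m = 7, d = 4, a = ⌊(8 + 7)/4⌋ = 3; p/q = (3·79 + 35)/(3·9 + 4) = 272/31; p² − 77·q² = 73984 − 73997 = -13.
  k = 5: m = 5, d = 13, a = ⌊(8 + 5)/13⌋ = 1; p/q = (1·272 + 79)/(1·31 + 9) = 351/40; p² − 77·q² = 123201 − 123200 = 1.
  The first convergent with p² − 77·q² = 1 gives the fundamental solution (x₁, y₁) = (351, 40).
Step 2: Apply the recurrence (x_{n+1}, y_{n+1}) = (x₁x_n + 77y₁y_n, x₁y_n + y₁x_n) repeatedly.
  From (x_1, y_1) = (351, 40): x_2 = 351·351 + 77·40·40 = 246401; y_2 = 351·40 + 40·351 = 28080.
  From (x_2, y_2) = (246401, 28080): x_3 = 351·246401 + 77·40·28080 = 172973151; y_3 = 351·28080 + 40·246401 = 19712120.
  From (x_3, y_3) = (172973151, 19712120): x_4 = 351·172973151 + 77·40·19712120 = 121426905601; y_4 = 351·19712120 + 40·172973151 = 13837880160.
Step 3: Verify x_4² - 77·y_4² = 14744493403834165171201 - 14744493403834165171200 = 1 (should be 1). ✓

(x_1, y_1) = (351, 40); (x_4, y_4) = (121426905601, 13837880160).


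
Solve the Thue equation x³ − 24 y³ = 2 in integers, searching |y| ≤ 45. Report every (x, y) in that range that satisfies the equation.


The equation is x³ - 24y³ = 2. For fixed y, x³ = 24·y³ + 2, so a solution requires the RHS to be a perfect cube.
Strategy: iterate y from -45 to 45, compute RHS = 24·y³ + 2, and check whether it is a (positive or negative) perfect cube.
Check small values of y:
  y = 0: RHS = 2 is not a perfect cube.
  y = 1: RHS = 26 is not a perfect cube.
  y = -1: RHS = -22 is not a perfect cube.
  y = 2: RHS = 194 is not a perfect cube.
  y = -2: RHS = -190 is not a perfect cube.
  y = 3: RHS = 650 is not a perfect cube.
  y = -3: RHS = -646 is not a perfect cube.
Continuing the search up to |y| = 45 finds no solutions either.
No (x, y) in the scanned range satisfies the equation.

No integer solutions with |y| ≤ 45.


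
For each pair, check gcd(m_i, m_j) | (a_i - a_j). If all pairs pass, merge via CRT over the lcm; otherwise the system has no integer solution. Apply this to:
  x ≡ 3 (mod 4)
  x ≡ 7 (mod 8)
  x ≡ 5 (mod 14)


Moduli 4, 8, 14 are not pairwise coprime, so CRT works modulo lcm(m_i) when all pairwise compatibility conditions hold.
Pairwise compatibility: gcd(m_i, m_j) must divide a_i - a_j for every pair.
Merge one congruence at a time:
  Start: x ≡ 3 (mod 4).
  Combine with x ≡ 7 (mod 8): gcd(4, 8) = 4; 7 - 3 = 4, which IS divisible by 4, so compatible.
    Write x = 3 + 4·t and substitute into x ≡ 7 (mod 8): 4·t ≡ 7 − 3 = 4 (mod 8).
    Divide the congruence (and modulus) by g = 4: 1·t ≡ 1 (mod 2).
    So t ≡ 1 (mod 2).
    Then x = 3 + 4·1 = 7, valid modulo lcm(4, 8) = 8: x ≡ 7 (mod 8).
  Combine with x ≡ 5 (mod 14): gcd(8, 14) = 2; 5 - 7 = -2, which IS divisible by 2, so compatible.
    Write x = 7 + 8·t and substitute into x ≡ 5 (mod 14): 8·t ≡ 5 − 7 = -2 (mod 14).
    Divide the congruence (and modulus) by g = 2: 4·t ≡ -1 (mod 7).
    Reduce coefficients mod 7: 4·t ≡ 6 (mod 7).
    The inverse of 4 mod 7 is 2 (since 4·2 = 8 = 1·7 + 1), so t ≡ 2·6 = 12 ≡ 5 (mod 7).
    Then x = 7 + 8·5 = 47, valid modulo lcm(8, 14) = 56: x ≡ 47 (mod 56).
Verify: 47 mod 4 = 3, 47 mod 8 = 7, 47 mod 14 = 5.

x ≡ 47 (mod 56).


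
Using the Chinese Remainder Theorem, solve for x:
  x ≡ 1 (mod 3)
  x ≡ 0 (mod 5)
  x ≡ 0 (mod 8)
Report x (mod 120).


Moduli 3, 5, 8 are pairwise coprime; by CRT there is a unique solution modulo M = 3 · 5 · 8 = 120.
Solve pairwise, accumulating the modulus:
  Start with x ≡ 1 (mod 3).
  Combine with x ≡ 0 (mod 5): since gcd(3, 5) = 1, we get a unique residue mod 15.
    Write x = 1 + 3·t and substitute into x ≡ 0 (mod 5): 3·t ≡ 0 − 1 = -1 (mod 5).
    Reduce coefficients mod 5: 3·t ≡ 4 (mod 5).
    The inverse of 3 mod 5 is 2 (since 3·2 = 6 = 1·5 + 1), so t ≡ 2·4 = 8 ≡ 3 (mod 5).
    Then x = 1 + 3·3 = 10, valid modulo lcm(3, 5) = 15: x ≡ 10 (mod 15).
  Combine with x ≡ 0 (mod 8): since gcd(15, 8) = 1, we get a unique residue mod 120.
    Write x = 10 + 15·t and substitute into x ≡ 0 (mod 8): 15·t ≡ 0 − 10 = -10 (mod 8).
    Reduce coefficients mod 8: 7·t ≡ 6 (mod 8).
    The inverse of 7 mod 8 is 7 (since 7·7 = 49 = 6·8 + 1), so t ≡ 7·6 = 42 ≡ 2 (mod 8).
    Then x = 10 + 15·2 = 40, valid modulo lcm(15, 8) = 120: x ≡ 40 (mod 120).
Verify: 40 mod 3 = 1 ✓, 40 mod 5 = 0 ✓, 40 mod 8 = 0 ✓.

x ≡ 40 (mod 120).


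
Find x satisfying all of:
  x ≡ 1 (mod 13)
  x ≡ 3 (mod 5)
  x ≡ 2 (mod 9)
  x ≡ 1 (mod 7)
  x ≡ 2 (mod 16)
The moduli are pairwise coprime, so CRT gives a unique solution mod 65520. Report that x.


Product of moduli M = 13 · 5 · 9 · 7 · 16 = 65520.
Merge one congruence at a time:
  Start: x ≡ 1 (mod 13).
  Combine with x ≡ 3 (mod 5); new modulus lcm = 65.
    Write x = 1 + 13·t and substitute into x ≡ 3 (mod 5): 13·t ≡ 3 − 1 = 2 (mod 5).
    Reduce coefficients mod 5: 3·t ≡ 2 (mod 5).
    The inverse of 3 mod 5 is 2 (since 3·2 = 6 = 1·5 + 1), so t ≡ 2·2 = 4 ≡ 4 (mod 5).
    Then x = 1 + 13·4 = 53, valid modulo lcm(13, 5) = 65: x ≡ 53 (mod 65).
  Combine with x ≡ 2 (mod 9); new modulus lcm = 585.
    Write x = 53 + 65·t and substitute into x ≡ 2 (mod 9): 65·t ≡ 2 − 53 = -51 (mod 9).
    Reduce coefficients mod 9: 2·t ≡ 3 (mod 9).
    The inverse of 2 mod 9 is 5 (since 2·5 = 10 = 1·9 + 1), so t ≡ 5·3 = 15 ≡ 6 (mod 9).
    Then x = 53 + 65·6 = 443, valid modulo lcm(65, 9) = 585: x ≡ 443 (mod 585).
  Combine with x ≡ 1 (mod 7); new modulus lcm = 4095.
    Write x = 443 + 585·t and substitute into x ≡ 1 (mod 7): 585·t ≡ 1 − 443 = -442 (mod 7).
    Reduce coefficients mod 7: 4·t ≡ 6 (mod 7).
    The inverse of 4 mod 7 is 2 (since 4·2 = 8 = 1·7 + 1), so t ≡ 2·6 = 12 ≡ 5 (mod 7).
    Then x = 443 + 585·5 = 3368, valid modulo lcm(585, 7) = 4095: x ≡ 3368 (mod 4095).
  Combine with x ≡ 2 (mod 16); new modulus lcm = 65520.
    Write x = 3368 + 4095·t and substitute into x ≡ 2 (mod 16): 4095·t ≡ 2 − 3368 = -3366 (mod 16).
    Reduce coefficients mod 16: 15·t ≡ 10 (mod 16).
    The inverse of 15 mod 16 is 15 (since 15·15 = 225 = 14·16 + 1), so t ≡ 15·10 = 150 ≡ 6 (mod 16).
    Then x = 3368 + 4095·6 = 27938, valid modulo lcm(4095, 16) = 65520: x ≡ 27938 (mod 65520).
Verify against each original: 27938 mod 13 = 1, 27938 mod 5 = 3, 27938 mod 9 = 2, 27938 mod 7 = 1, 27938 mod 16 = 2.

x ≡ 27938 (mod 65520).


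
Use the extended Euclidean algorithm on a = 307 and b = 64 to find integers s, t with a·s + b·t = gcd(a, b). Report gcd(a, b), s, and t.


Euclidean algorithm on (307, 64) — divide until remainder is 0:
  307 = 4 · 64 + 51
  64 = 1 · 51 + 13
  51 = 3 · 13 + 12
  13 = 1 · 12 + 1
  12 = 12 · 1 + 0
gcd(307, 64) = 1.
Track Bezout coefficients alongside the remainders: start with r₀ = 307 = a·1 + b·0 (s = 1, t = 0) and r₁ = 64 = a·0 + b·1 (s = 0, t = 1); each new remainder r_{k+1} = r_{k-1} − q_k·r_k inherits s_{k+1} = s_{k-1} − q_k·s_k, t_{k+1} = t_{k-1} − q_k·t_k, so r_k = a·s_k + b·t_k at every step:
  q = 4: r = 51, s = 1 − 4·0 = 1, t = 0 − 4·1 = -4  (check: 307·1 + 64·(-4) = 51)
  q = 1: r = 13, s = 0 − 1·1 = -1, t = 1 − 1·(-4) = 5  (check: 307·(-1) + 64·5 = 13)
  q = 3: r = 12, s = 1 − 3·(-1) = 4, t = -4 − 3·5 = -19  (check: 307·4 + 64·(-19) = 12)
  q = 1: r = 1, s = -1 − 1·4 = -5, t = 5 − 1·(-19) = 24  (check: 307·(-5) + 64·24 = 1)
The row with r = 1 (the gcd) gives the Bezout coefficients s = -5, t = 24.
Result: 307 · (-5) + 64 · (24) = 1.

gcd(307, 64) = 1; s = -5, t = 24 (check: 307·(-5) + 64·24 = 1).


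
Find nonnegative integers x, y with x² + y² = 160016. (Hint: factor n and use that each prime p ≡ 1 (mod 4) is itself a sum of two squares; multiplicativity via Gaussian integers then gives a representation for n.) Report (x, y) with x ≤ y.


Step 1: Factor n = 160016 = 2^4 · 73 · 137.
Step 2: Check the mod-4 condition on each prime factor: 2 = 2 (special); 73 ≡ 1 (mod 4), exponent 1; 137 ≡ 1 (mod 4), exponent 1.
All primes ≡ 3 (mod 4) appear to even exponent (or don't appear), so by the two-squares theorem n IS expressible as a sum of two squares.
Step 3: Build a representation. Group n = k² · m with k = 4 and m = 73 · 137 = 10001 (a product of primes ≡ 1 (mod 4)); a representation of m scales to one of n via (k·x)² + (k·y)² = k²(x² + y²). Each prime p ≡ 1 (mod 4) is itself a sum of two squares; find a² by testing p − a² for a perfect square:
  73: 73 − 1² = 72, 73 − 2² = 69, 73 − 3² = 64 = 8² ⇒ 73 = 3² + 8².
  137: 137 − 1² = 136, 137 − 2² = 133, 137 − 3² = 128, 137 − 4² = 121 = 11² ⇒ 137 = 4² + 11².
  Combine using the Brahmagupta–Fibonacci identity (a² + b²)(c² + d²) = (ac − bd)² + (ad + bc)² = (ac + bd)² + (ad − bc)²:
  73 · 137 = 10001: from (3² + 8²)(4² + 11²), take (3·4 − 8·11, 3·11 + 8·4) = (12 − 88, 33 + 32) = (-76, 65); dropping signs (only squares matter) gives (76, 65); check 76² + 65² = 5776 + 4225 = 10001 ✓.
  Scale by k = 4: (4·76, 4·65) = (304, 260).
Step 4: Order so x ≤ y and verify: 260² + 304² = 67600 + 92416 = 160016 = n. ✓

n = 160016 = 260² + 304² (one valid representation with x ≤ y).


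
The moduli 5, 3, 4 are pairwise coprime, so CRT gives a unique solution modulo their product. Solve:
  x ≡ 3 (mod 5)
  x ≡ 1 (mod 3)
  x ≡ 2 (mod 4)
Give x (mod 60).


Moduli 5, 3, 4 are pairwise coprime; by CRT there is a unique solution modulo M = 5 · 3 · 4 = 60.
Solve pairwise, accumulating the modulus:
  Start with x ≡ 3 (mod 5).
  Combine with x ≡ 1 (mod 3): since gcd(5, 3) = 1, we get a unique residue mod 15.
    Write x = 3 + 5·t and substitute into x ≡ 1 (mod 3): 5·t ≡ 1 − 3 = -2 (mod 3).
    Reduce coefficients mod 3: 2·t ≡ 1 (mod 3).
    The inverse of 2 mod 3 is 2 (since 2·2 = 4 = 1·3 + 1), so t ≡ 2·1 = 2 ≡ 2 (mod 3).
    Then x = 3 + 5·2 = 13, valid modulo lcm(5, 3) = 15: x ≡ 13 (mod 15).
  Combine with x ≡ 2 (mod 4): since gcd(15, 4) = 1, we get a unique residue mod 60.
    Write x = 13 + 15·t and substitute into x ≡ 2 (mod 4): 15·t ≡ 2 − 13 = -11 (mod 4).
    Reduce coefficients mod 4: 3·t ≡ 1 (mod 4).
    The inverse of 3 mod 4 is 3 (since 3·3 = 9 = 2·4 + 1), so t ≡ 3·1 = 3 ≡ 3 (mod 4).
    Then x = 13 + 15·3 = 58, valid modulo lcm(15, 4) = 60: x ≡ 58 (mod 60).
Verify: 58 mod 5 = 3 ✓, 58 mod 3 = 1 ✓, 58 mod 4 = 2 ✓.

x ≡ 58 (mod 60).


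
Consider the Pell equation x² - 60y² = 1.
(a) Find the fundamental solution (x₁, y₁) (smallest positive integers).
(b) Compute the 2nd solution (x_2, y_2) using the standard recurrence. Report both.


Step 1: Find the fundamental solution (x₁, y₁) of x² - 60y² = 1.
  Expand √60 as a continued fraction. a₀ = ⌊√60⌋ = 7; iterate m_{k+1} = d_k·a_k − m_k, d_{k+1} = (60 − m_{k+1}²)/d_k, a_{k+1} = ⌊(a₀ + m_{k+1})/d_{k+1}⌋ (starting m₀ = 0, d₀ = 1), with convergents p_k = a_k·p_{k-1} + p_{k-2}, q_k = a_k·q_{k-1} + q_{k-2} (p₋₁ = 1, q₋₁ = 0):
  k = 0: a₀ = 7; p₀/q₀ = 7/1; p₀² − 60·q₀² = 49 − 60 = -11.
  k = 1: m = 7, d = 11, a = ⌊(7 + 7)/11⌋ = 1; p/q = (1·7 + 1)/(1·1 + 0) = 8/1; p² − 60·q² = 64 − 60 = 4.
  k = 2: m = 4, d = 4, a = ⌊(7 + 4)/4⌋ = 2; p/q = (2·8 + 7)/(2·1 + 1) = 23/3; p² − 60·q² = 529 − 540 = -11.
  k = 3: m = 4, d = 11, a = ⌊(7 + 4)/11⌋ = 1; p/q = (1·23 + 8)/(1·3 + 1) = 31/4; p² − 60·q² = 961 − 960 = 1.
  The first convergent with p² − 60·q² = 1 gives the fundamental solution (x₁, y₁) = (31, 4).
Step 2: Apply the recurrence (x_{n+1}, y_{n+1}) = (x₁x_n + 60y₁y_n, x₁y_n + y₁x_n) repeatedly.
  From (x_1, y_1) = (31, 4): x_2 = 31·31 + 60·4·4 = 1921; y_2 = 31·4 + 4·31 = 248.
Step 3: Verify x_2² - 60·y_2² = 3690241 - 3690240 = 1 (should be 1). ✓

(x_1, y_1) = (31, 4); (x_2, y_2) = (1921, 248).


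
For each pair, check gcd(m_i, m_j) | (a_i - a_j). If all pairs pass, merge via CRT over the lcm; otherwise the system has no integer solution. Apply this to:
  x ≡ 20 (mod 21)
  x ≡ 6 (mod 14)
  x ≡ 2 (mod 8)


Moduli 21, 14, 8 are not pairwise coprime, so CRT works modulo lcm(m_i) when all pairwise compatibility conditions hold.
Pairwise compatibility: gcd(m_i, m_j) must divide a_i - a_j for every pair.
Merge one congruence at a time:
  Start: x ≡ 20 (mod 21).
  Combine with x ≡ 6 (mod 14): gcd(21, 14) = 7; 6 - 20 = -14, which IS divisible by 7, so compatible.
    Write x = 20 + 21·t and substitute into x ≡ 6 (mod 14): 21·t ≡ 6 − 20 = -14 (mod 14).
    Divide the congruence (and modulus) by g = 7: 3·t ≡ -2 (mod 2).
    Reduce coefficients mod 2: 1·t ≡ 0 (mod 2).
    So t ≡ 0 (mod 2).
    Then x = 20 + 21·0 = 20, valid modulo lcm(21, 14) = 42: x ≡ 20 (mod 42).
  Combine with x ≡ 2 (mod 8): gcd(42, 8) = 2; 2 - 20 = -18, which IS divisible by 2, so compatible.
    Write x = 20 + 42·t and substitute into x ≡ 2 (mod 8): 42·t ≡ 2 − 20 = -18 (mod 8).
    Divide the congruence (and modulus) by g = 2: 21·t ≡ -9 (mod 4).
    Reduce coefficients mod 4: 1·t ≡ 3 (mod 4).
    So t ≡ 3 (mod 4).
    Then x = 20 + 42·3 = 146, valid modulo lcm(42, 8) = 168: x ≡ 146 (mod 168).
Verify: 146 mod 21 = 20, 146 mod 14 = 6, 146 mod 8 = 2.

x ≡ 146 (mod 168).


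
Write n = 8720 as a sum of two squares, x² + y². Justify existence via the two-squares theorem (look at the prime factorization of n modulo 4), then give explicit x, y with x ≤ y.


Step 1: Factor n = 8720 = 2^4 · 5 · 109.
Step 2: Check the mod-4 condition on each prime factor: 2 = 2 (special); 5 ≡ 1 (mod 4), exponent 1; 109 ≡ 1 (mod 4), exponent 1.
All primes ≡ 3 (mod 4) appear to even exponent (or don't appear), so by the two-squares theorem n IS expressible as a sum of two squares.
Step 3: Build a representation. Group n = k² · m with k = 4 and m = 5 · 109 = 545 (a product of primes ≡ 1 (mod 4)); a representation of m scales to one of n via (k·x)² + (k·y)² = k²(x² + y²). Each prime p ≡ 1 (mod 4) is itself a sum of two squares; find a² by testing p − a² for a perfect square:
  5: 5 − 1² = 4 = 2² ⇒ 5 = 1² + 2².
  109: 109 − 1² = 108, 109 − 2² = 105, 109 − 3² = 100 = 10² ⇒ 109 = 3² + 10².
  Combine using the Brahmagupta–Fibonacci identity (a² + b²)(c² + d²) = (ac − bd)² + (ad + bc)² = (ac + bd)² + (ad − bc)²:
  5 · 109 = 545: from (1² + 2²)(3² + 10²), take (1·3 − 2·10, 1·10 + 2·3) = (3 − 20, 10 + 6) = (-17, 16); dropping signs (only squares matter) gives (17, 16); check 17² + 16² = 289 + 256 = 545 ✓.
  Scale by k = 4: (4·17, 4·16) = (68, 64).
Step 4: Order so x ≤ y and verify: 64² + 68² = 4096 + 4624 = 8720 = n. ✓

n = 8720 = 64² + 68² (one valid representation with x ≤ y).


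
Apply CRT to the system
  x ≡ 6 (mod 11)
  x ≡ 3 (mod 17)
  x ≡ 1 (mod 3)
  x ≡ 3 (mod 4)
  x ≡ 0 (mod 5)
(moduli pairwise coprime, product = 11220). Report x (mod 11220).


Product of moduli M = 11 · 17 · 3 · 4 · 5 = 11220.
Merge one congruence at a time:
  Start: x ≡ 6 (mod 11).
  Combine with x ≡ 3 (mod 17); new modulus lcm = 187.
    Write x = 6 + 11·t and substitute into x ≡ 3 (mod 17): 11·t ≡ 3 − 6 = -3 (mod 17).
    Reduce coefficients mod 17: 11·t ≡ 14 (mod 17).
    The inverse of 11 mod 17 is 14 (since 11·14 = 154 = 9·17 + 1), so t ≡ 14·14 = 196 ≡ 9 (mod 17).
    Then x = 6 + 11·9 = 105, valid modulo lcm(11, 17) = 187: x ≡ 105 (mod 187).
  Combine with x ≡ 1 (mod 3); new modulus lcm = 561.
    Write x = 105 + 187·t and substitute into x ≡ 1 (mod 3): 187·t ≡ 1 − 105 = -104 (mod 3).
    Reduce coefficients mod 3: 1·t ≡ 1 (mod 3).
    So t ≡ 1 (mod 3).
    Then x = 105 + 187·1 = 292, valid modulo lcm(187, 3) = 561: x ≡ 292 (mod 561).
  Combine with x ≡ 3 (mod 4); new modulus lcm = 2244.
    Write x = 292 + 561·t and substitute into x ≡ 3 (mod 4): 561·t ≡ 3 − 292 = -289 (mod 4).
    Reduce coefficients mod 4: 1·t ≡ 3 (mod 4).
    So t ≡ 3 (mod 4).
    Then x = 292 + 561·3 = 1975, valid modulo lcm(561, 4) = 2244: x ≡ 1975 (mod 2244).
  Combine with x ≡ 0 (mod 5); new modulus lcm = 11220.
    Write x = 1975 + 2244·t and substitute into x ≡ 0 (mod 5): 2244·t ≡ 0 − 1975 = -1975 (mod 5).
    Reduce coefficients mod 5: 4·t ≡ 0 (mod 5).
    The inverse of 4 mod 5 is 4 (since 4·4 = 16 = 3·5 + 1), so t ≡ 4·0 = 0 ≡ 0 (mod 5).
    Then x = 1975 + 2244·0 = 1975, valid modulo lcm(2244, 5) = 11220: x ≡ 1975 (mod 11220).
Verify against each original: 1975 mod 11 = 6, 1975 mod 17 = 3, 1975 mod 3 = 1, 1975 mod 4 = 3, 1975 mod 5 = 0.

x ≡ 1975 (mod 11220).


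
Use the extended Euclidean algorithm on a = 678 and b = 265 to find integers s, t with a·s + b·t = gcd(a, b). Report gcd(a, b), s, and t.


Euclidean algorithm on (678, 265) — divide until remainder is 0:
  678 = 2 · 265 + 148
  265 = 1 · 148 + 117
  148 = 1 · 117 + 31
  117 = 3 · 31 + 24
  31 = 1 · 24 + 7
  24 = 3 · 7 + 3
  7 = 2 · 3 + 1
  3 = 3 · 1 + 0
gcd(678, 265) = 1.
Track Bezout coefficients alongside the remainders: start with r₀ = 678 = a·1 + b·0 (s = 1, t = 0) and r₁ = 265 = a·0 + b·1 (s = 0, t = 1); each new remainder r_{k+1} = r_{k-1} − q_k·r_k inherits s_{k+1} = s_{k-1} − q_k·s_k, t_{k+1} = t_{k-1} − q_k·t_k, so r_k = a·s_k + b·t_k at every step:
  q = 2: r = 148, s = 1 − 2·0 = 1, t = 0 − 2·1 = -2  (check: 678·1 + 265·(-2) = 148)
  q = 1: r = 117, s = 0 − 1·1 = -1, t = 1 − 1·(-2) = 3  (check: 678·(-1) + 265·3 = 117)
  q = 1: r = 31, s = 1 − 1·(-1) = 2, t = -2 − 1·3 = -5  (check: 678·2 + 265·(-5) = 31)
  q = 3: r = 24, s = -1 − 3·2 = -7, t = 3 − 3·(-5) = 18  (check: 678·(-7) + 265·18 = 24)
  q = 1: r = 7, s = 2 − 1·(-7) = 9, t = -5 − 1·18 = -23  (check: 678·9 + 265·(-23) = 7)
  q = 3: r = 3, s = -7 − 3·9 = -34, t = 18 − 3·(-23) = 87  (check: 678·(-34) + 265·87 = 3)
  q = 2: r = 1, s = 9 − 2·(-34) = 77, t = -23 − 2·87 = -197  (check: 678·77 + 265·(-197) = 1)
The row with r = 1 (the gcd) gives the Bezout coefficients s = 77, t = -197.
Result: 678 · (77) + 265 · (-197) = 1.

gcd(678, 265) = 1; s = 77, t = -197 (check: 678·77 + 265·(-197) = 1).


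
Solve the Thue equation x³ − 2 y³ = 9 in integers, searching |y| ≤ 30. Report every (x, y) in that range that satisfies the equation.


The equation is x³ - 2y³ = 9. For fixed y, x³ = 2·y³ + 9, so a solution requires the RHS to be a perfect cube.
Strategy: iterate y from -30 to 30, compute RHS = 2·y³ + 9, and check whether it is a (positive or negative) perfect cube.
Check small values of y:
  y = 0: RHS = 9 is not a perfect cube.
  y = 1: RHS = 11 is not a perfect cube.
  y = -1: RHS = 7 is not a perfect cube.
  y = 2: RHS = 25 is not a perfect cube.
  y = -2: RHS = -7 is not a perfect cube.
  y = 3: RHS = 63 is not a perfect cube.
  y = -3: RHS = -45 is not a perfect cube.
Continuing the search up to |y| = 30 finds no solutions either.
No (x, y) in the scanned range satisfies the equation.

No integer solutions with |y| ≤ 30.


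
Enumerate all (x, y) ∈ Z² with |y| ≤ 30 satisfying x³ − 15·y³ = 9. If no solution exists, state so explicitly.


The equation is x³ - 15y³ = 9. For fixed y, x³ = 15·y³ + 9, so a solution requires the RHS to be a perfect cube.
Strategy: iterate y from -30 to 30, compute RHS = 15·y³ + 9, and check whether it is a (positive or negative) perfect cube.
Check small values of y:
  y = 0: RHS = 9 is not a perfect cube.
  y = 1: RHS = 24 is not a perfect cube.
  y = -1: RHS = -6 is not a perfect cube.
  y = 2: RHS = 129 is not a perfect cube.
  y = -2: RHS = -111 is not a perfect cube.
  y = 3: RHS = 414 is not a perfect cube.
  y = -3: RHS = -396 is not a perfect cube.
Continuing the search up to |y| = 30 finds no solutions either.
No (x, y) in the scanned range satisfies the equation.

No integer solutions with |y| ≤ 30.
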